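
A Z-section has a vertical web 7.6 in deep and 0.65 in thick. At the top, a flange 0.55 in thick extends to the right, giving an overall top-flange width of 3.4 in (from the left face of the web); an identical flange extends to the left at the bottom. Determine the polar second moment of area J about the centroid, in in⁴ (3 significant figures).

Break the section into simple shapes (no overlaps), measuring from the bottom-left corner of the bounding box.
Web: 0.65 × 7.6, A = 4.94 in², y = 3.8 in, Ī = 23.778 in⁴.
Top flange (beyond web): 2.75 × 0.55, A = 1.5125 in², y = 7.325 in, Ī = 0.038128 in⁴.
Bottom flange (beyond web): 2.75 × 0.55, A = 1.5125 in², y = 0.275 in, Ī = 0.038128 in⁴.
Centroid: ȳ = ΣA·y / ΣA = 3.8 in.
Transfer each piece to the centroidal x-axis using Ī + A·d² with d = y − 3.8:
  web: d = 0 in → contributes +23.778 in⁴
  top flange (beyond web): d = 3.525 in → contributes +18.832 in⁴
  bottom flange (beyond web): d = -3.525 in → contributes +18.832 in⁴
Total I = 61.442 in⁴.
For the y-axis: x̄ = 3.075 in.
Repeating about the centroidal y-axis gives I_y = 10.823 in⁴.
Polar second moment: J = I_x + I_y = 72.264 in⁴.

J ≈ 72.3 in⁴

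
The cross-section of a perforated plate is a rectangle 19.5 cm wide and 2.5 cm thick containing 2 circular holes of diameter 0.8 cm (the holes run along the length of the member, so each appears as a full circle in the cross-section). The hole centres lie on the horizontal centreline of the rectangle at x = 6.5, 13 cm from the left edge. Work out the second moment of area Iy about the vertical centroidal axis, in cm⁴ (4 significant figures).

Decompose the section into non-overlapping parts with the origin at the bottom-left of its bounding rectangle.
Plate: 19.5 × 2.5, A = 48.75 cm², x = 9.75 cm, Ī = 1544.77 cm⁴.
Hole 1 (subtracted): ⌀0.8, A = 0.502655 cm², x = 6.5 cm, Ī = 0.0201062 cm⁴.
Hole 2 (subtracted): ⌀0.8, A = 0.502655 cm², x = 13 cm, Ī = 0.0201062 cm⁴.
By symmetry the centroid is at mid-width, x̄ = 9.75 cm.
Transfer each piece to the vertical centroidal axis using Ī + A·d² with d = x − 9.75:
  plate: d = 0 cm → contributes +1544.77 cm⁴
  hole 1: d = -3.25 cm → contributes −5.3294 cm⁴
  hole 2: d = 3.25 cm → contributes −5.3294 cm⁴
Total I = 1534.11 cm⁴.

Iy ≈ 1534 cm⁴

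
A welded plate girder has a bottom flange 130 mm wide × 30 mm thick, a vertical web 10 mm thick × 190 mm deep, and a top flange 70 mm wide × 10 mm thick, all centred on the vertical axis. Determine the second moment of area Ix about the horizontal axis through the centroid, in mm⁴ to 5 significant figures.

Treat the section as a set of non-overlapping primitives; coordinates are from the bounding-box lower-left.
Bottom plate: 130 × 30, A = 3 900 mm², y = 15 mm, Ī = 292 500 mm⁴.
Web plate: 10 × 190, A = 1 900 mm², y = 125 mm, Ī = 5 715 833 mm⁴.
Top plate: 70 × 10, A = 700 mm², y = 225 mm, Ī = 5833.333 mm⁴.
Centroid: ȳ = ΣA·y / ΣA = 69.76923 mm.
Transfer each piece to the horizontal axis through the centroid using Ī + A·d² with d = y − 69.76923:
  bottom plate: d = -54.76923 mm → contributes +11 991 208 mm⁴
  web plate: d = 55.23077 mm → contributes +11 511 665 mm⁴
  top plate: d = 155.2308 mm → contributes +16 873 448 mm⁴
Total I = 40 376 321 mm⁴.

Ix ≈ 4.0376 × 10⁷ mm⁴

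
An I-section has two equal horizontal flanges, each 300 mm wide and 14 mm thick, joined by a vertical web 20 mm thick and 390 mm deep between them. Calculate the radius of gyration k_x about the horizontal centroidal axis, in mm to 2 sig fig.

k_x ≈ 170 mm

Treat the section as a set of non-overlapping primitives; coordinates are from the bounding-box lower-left.
Bottom flange: 300 × 14, A = 4 200 mm², y = 7 mm, Ī = 68 600 mm⁴.
Web: 20 × 390, A = 7 800 mm², y = 209 mm, Ī = 98 865 000 mm⁴.
Top flange: 300 × 14, A = 4 200 mm², y = 411 mm, Ī = 68 600 mm⁴.
By symmetry the centroid is at mid-height, ȳ = 209 mm.
Transfer each piece to the horizontal centroidal axis using Ī + A·d² with d = y − 209:
  bottom flange: d = -202 mm → contributes +171 445 400 mm⁴
  web: d = 0 mm → contributes +98 865 000 mm⁴
  top flange: d = 202 mm → contributes +171 445 400 mm⁴
Total I = 441 755 800 mm⁴.
Radius of gyration: k = √(I/A) = √(441 755 800 / 16 200) = 165.1 mm.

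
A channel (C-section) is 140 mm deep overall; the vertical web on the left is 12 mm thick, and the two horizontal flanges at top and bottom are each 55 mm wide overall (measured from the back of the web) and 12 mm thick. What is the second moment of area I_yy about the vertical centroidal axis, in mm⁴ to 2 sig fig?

I_yy ≈ 6.6 × 10⁵ mm⁴

Treat the section as a set of non-overlapping primitives; coordinates are from the bounding-box lower-left.
Web: 12 × 140, A = 1 680 mm², x = 6 mm, Ī = 20 160 mm⁴.
Top flange (beyond web): 43 × 12, A = 516 mm², x = 33.5 mm, Ī = 79 507 mm⁴.
Bottom flange (beyond web): 43 × 12, A = 516 mm², x = 33.5 mm, Ī = 79 507 mm⁴.
Centroid: x̄ = ΣA·x / ΣA = 16.46 mm.
Transfer each piece to the vertical centroidal axis using Ī + A·d² with d = x − 16.46:
  web: d = -10.46 mm → contributes +204 133 mm⁴
  top flange (beyond web): d = 17.04 mm → contributes +229 253 mm⁴
  bottom flange (beyond web): d = 17.04 mm → contributes +229 253 mm⁴
Total I = 662 639 mm⁴.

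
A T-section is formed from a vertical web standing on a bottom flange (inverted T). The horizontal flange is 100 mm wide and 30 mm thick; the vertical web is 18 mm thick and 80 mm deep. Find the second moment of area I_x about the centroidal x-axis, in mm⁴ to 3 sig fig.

Split into non-overlapping primitives; take the origin at the lower-left of the bounding box.
Flange: 100 × 30, A = 3 000 mm², y = 15 mm, Ī = 225 000 mm⁴.
Web: 18 × 80, A = 1 440 mm², y = 70 mm, Ī = 768 000 mm⁴.
Centroid: ȳ = ΣA·y / ΣA = 32.838 mm.
Transfer each piece to the centroidal x-axis using Ī + A·d² with d = y − 32.838:
  flange: d = -17.838 mm → contributes +1 179 565 mm⁴
  web: d = 37.162 mm → contributes +2 756 678 mm⁴
Total I = 3 936 243 mm⁴.

I_x ≈ 3.94 × 10⁶ mm⁴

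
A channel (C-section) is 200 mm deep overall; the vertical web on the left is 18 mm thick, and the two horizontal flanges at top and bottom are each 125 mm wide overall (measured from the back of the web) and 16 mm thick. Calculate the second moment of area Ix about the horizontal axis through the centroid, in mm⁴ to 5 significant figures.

Ix ≈ 4.1054 × 10⁷ mm⁴

Treat the section as a set of non-overlapping primitives; coordinates are from the bounding-box lower-left.
Web: 18 × 200, A = 3 600 mm², y = 100 mm, Ī = 12 000 000 mm⁴.
Top flange (beyond web): 107 × 16, A = 1 712 mm², y = 192 mm, Ī = 36522.67 mm⁴.
Bottom flange (beyond web): 107 × 16, A = 1 712 mm², y = 8 mm, Ī = 36522.67 mm⁴.
By symmetry the centroid is at mid-height, ȳ = 100 mm.
Transfer each piece to the horizontal axis through the centroid using Ī + A·d² with d = y − 100:
  web: d = 0 mm → contributes +12 000 000 mm⁴
  top flange (beyond web): d = 92 mm → contributes +14 526 891 mm⁴
  bottom flange (beyond web): d = -92 mm → contributes +14 526 891 mm⁴
Total I = 41 053 781 mm⁴.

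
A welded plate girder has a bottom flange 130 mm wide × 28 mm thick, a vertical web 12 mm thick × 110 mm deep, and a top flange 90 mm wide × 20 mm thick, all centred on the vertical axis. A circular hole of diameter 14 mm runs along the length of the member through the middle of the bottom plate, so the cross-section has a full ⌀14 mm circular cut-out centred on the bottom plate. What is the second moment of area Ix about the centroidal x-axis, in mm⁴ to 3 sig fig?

Ix ≈ 2.35 × 10⁷ mm⁴

Break the section into simple shapes (no overlaps), measuring from the bottom-left corner of the bounding box.
Bottom plate: 130 × 28, A = 3 640 mm², y = 14 mm, Ī = 237 813 mm⁴.
Web plate: 12 × 110, A = 1 320 mm², y = 83 mm, Ī = 1 331 000 mm⁴.
Top plate: 90 × 20, A = 1 800 mm², y = 148 mm, Ī = 60 000 mm⁴.
Hole (subtracted): ⌀14, A = 153.94 mm², y = 14 mm, Ī = 1885.7 mm⁴.
Centroid: ȳ = ΣA·y / ΣA = 64.299 mm.
Transfer each piece to the centroidal x-axis using Ī + A·d² with d = y − 64.299:
  bottom plate: d = -50.299 mm → contributes +9 447 068 mm⁴
  web plate: d = 18.701 mm → contributes +1 792 628 mm⁴
  top plate: d = 83.701 mm → contributes +12 670 466 mm⁴
  hole: d = -50.299 mm → contributes −391 351 mm⁴
Total I = 23 518 811 mm⁴.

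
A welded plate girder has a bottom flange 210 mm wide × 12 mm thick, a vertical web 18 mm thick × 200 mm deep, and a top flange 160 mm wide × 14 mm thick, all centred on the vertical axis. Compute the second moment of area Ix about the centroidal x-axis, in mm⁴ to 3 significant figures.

Ix ≈ 6.59 × 10⁷ mm⁴

Decompose the section into non-overlapping parts with the origin at the bottom-left of its bounding rectangle.
Bottom plate: 210 × 12, A = 2 520 mm², y = 6 mm, Ī = 30 240 mm⁴.
Web plate: 18 × 200, A = 3 600 mm², y = 112 mm, Ī = 12 000 000 mm⁴.
Top plate: 160 × 14, A = 2 240 mm², y = 219 mm, Ī = 36 587 mm⁴.
Centroid: ȳ = ΣA·y / ΣA = 108.72 mm.
Transfer each piece to the centroidal x-axis using Ī + A·d² with d = y − 108.72:
  bottom plate: d = -102.72 mm → contributes +26 618 575 mm⁴
  web plate: d = 3.2823 mm → contributes +12 038 784 mm⁴
  top plate: d = 110.28 mm → contributes +27 279 881 mm⁴
Total I = 65 937 240 mm⁴.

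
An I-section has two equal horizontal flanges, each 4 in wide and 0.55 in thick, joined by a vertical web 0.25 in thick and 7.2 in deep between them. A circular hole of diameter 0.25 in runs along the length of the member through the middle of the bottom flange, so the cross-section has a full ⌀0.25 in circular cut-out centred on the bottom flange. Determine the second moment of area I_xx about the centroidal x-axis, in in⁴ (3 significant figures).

I_xx ≈ 73.2 in⁴

Decompose the section into non-overlapping parts with the origin at the bottom-left of its bounding rectangle.
Bottom flange: 4 × 0.55, A = 2.2 in², y = 0.275 in, Ī = 0.055458 in⁴.
Web: 0.25 × 7.2, A = 1.8 in², y = 4.15 in, Ī = 7.776 in⁴.
Top flange: 4 × 0.55, A = 2.2 in², y = 8.025 in, Ī = 0.055458 in⁴.
Hole (subtracted): ⌀0.25, A = 0.049087 in², y = 0.275 in, Ī = 0.00019175 in⁴.
Centroid: ȳ = ΣA·y / ΣA = 4.1809 in.
Transfer each piece to the centroidal x-axis using Ī + A·d² with d = y − 4.1809:
  bottom flange: d = -3.9059 in → contributes +33.619 in⁴
  web: d = -0.030924 in → contributes +7.7777 in⁴
  top flange: d = 3.8441 in → contributes +32.565 in⁴
  hole: d = -3.9059 in → contributes −0.74908 in⁴
Total I = 73.213 in⁴.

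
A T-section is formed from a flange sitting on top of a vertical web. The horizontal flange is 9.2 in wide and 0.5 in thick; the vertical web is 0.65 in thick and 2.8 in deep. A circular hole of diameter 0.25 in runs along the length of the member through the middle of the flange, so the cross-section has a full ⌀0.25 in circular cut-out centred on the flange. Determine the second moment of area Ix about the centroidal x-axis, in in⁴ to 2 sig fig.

Ix ≈ 4.8 in⁴

Decompose the section into non-overlapping parts with the origin at the bottom-left of its bounding rectangle.
Flange: 9.2 × 0.5, A = 4.6 in², y = 3.05 in, Ī = 0.09583 in⁴.
Web: 0.65 × 2.8, A = 1.82 in², y = 1.4 in, Ī = 1.189 in⁴.
Hole (subtracted): ⌀0.25, A = 0.04909 in², y = 3.05 in, Ī = 0.0001917 in⁴.
Centroid: ȳ = ΣA·y / ΣA = 2.579 in.
Transfer each piece to the centroidal x-axis using Ī + A·d² with d = y − 2.579:
  flange: d = 0.4714 in → contributes +1.118 in⁴
  web: d = -1.179 in → contributes +3.717 in⁴
  hole: d = 0.4714 in → contributes −0.0111 in⁴
Total I = 4.824 in⁴.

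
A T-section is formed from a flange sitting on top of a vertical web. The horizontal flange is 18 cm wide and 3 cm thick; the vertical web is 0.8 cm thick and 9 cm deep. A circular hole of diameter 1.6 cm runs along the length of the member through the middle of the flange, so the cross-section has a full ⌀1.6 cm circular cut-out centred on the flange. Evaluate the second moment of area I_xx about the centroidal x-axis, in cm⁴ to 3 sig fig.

Decompose the section into non-overlapping parts with the origin at the bottom-left of its bounding rectangle.
Flange: 18 × 3, A = 54 cm², y = 10.5 cm, Ī = 40.5 cm⁴.
Web: 0.8 × 9, A = 7.2 cm², y = 4.5 cm, Ī = 48.6 cm⁴.
Hole (subtracted): ⌀1.6, A = 2.0106 cm², y = 10.5 cm, Ī = 0.3217 cm⁴.
Centroid: ȳ = ΣA·y / ΣA = 9.7701 cm.
Transfer each piece to the centroidal x-axis using Ī + A·d² with d = y − 9.7701:
  flange: d = 0.72986 cm → contributes +69.266 cm⁴
  web: d = -5.2701 cm → contributes +248.58 cm⁴
  hole: d = 0.72986 cm → contributes −1.3927 cm⁴
Total I = 316.45 cm⁴.

I_xx ≈ 316 cm⁴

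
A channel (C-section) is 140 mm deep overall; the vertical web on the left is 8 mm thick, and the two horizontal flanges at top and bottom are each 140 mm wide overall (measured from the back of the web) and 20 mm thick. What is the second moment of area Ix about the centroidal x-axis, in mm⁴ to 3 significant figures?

Treat the section as a set of non-overlapping primitives; coordinates are from the bounding-box lower-left.
Web: 8 × 140, A = 1 120 mm², y = 70 mm, Ī = 1 829 333 mm⁴.
Top flange (beyond web): 132 × 20, A = 2 640 mm², y = 130 mm, Ī = 88 000 mm⁴.
Bottom flange (beyond web): 132 × 20, A = 2 640 mm², y = 10 mm, Ī = 88 000 mm⁴.
By symmetry the centroid is at mid-height, ȳ = 70 mm.
Transfer each piece to the centroidal x-axis using Ī + A·d² with d = y − 70:
  web: d = 0 mm → contributes +1 829 333 mm⁴
  top flange (beyond web): d = 60 mm → contributes +9 592 000 mm⁴
  bottom flange (beyond web): d = -60 mm → contributes +9 592 000 mm⁴
Total I = 21 013 333 mm⁴.

Ix ≈ 2.10 × 10⁷ mm⁴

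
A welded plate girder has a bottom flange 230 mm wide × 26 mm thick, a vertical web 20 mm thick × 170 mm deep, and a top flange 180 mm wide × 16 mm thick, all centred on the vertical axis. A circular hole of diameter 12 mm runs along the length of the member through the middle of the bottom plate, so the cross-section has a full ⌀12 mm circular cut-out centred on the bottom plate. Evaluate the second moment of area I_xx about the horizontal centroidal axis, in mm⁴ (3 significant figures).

Treat the section as a set of non-overlapping primitives; coordinates are from the bounding-box lower-left.
Bottom plate: 230 × 26, A = 5 980 mm², y = 13 mm, Ī = 336 873 mm⁴.
Web plate: 20 × 170, A = 3 400 mm², y = 111 mm, Ī = 8 188 333 mm⁴.
Top plate: 180 × 16, A = 2 880 mm², y = 204 mm, Ī = 61 440 mm⁴.
Hole (subtracted): ⌀12, A = 113.1 mm², y = 13 mm, Ī = 1017.9 mm⁴.
Centroid: ȳ = ΣA·y / ΣA = 85.716 mm.
Transfer each piece to the horizontal centroidal axis using Ī + A·d² with d = y − 85.716:
  bottom plate: d = -72.716 mm → contributes +31 957 238 mm⁴
  web plate: d = 25.284 mm → contributes +10 361 805 mm⁴
  top plate: d = 118.28 mm → contributes +40 355 495 mm⁴
  hole: d = -72.716 mm → contributes −599 041 mm⁴
Total I = 82 075 497 mm⁴.

I_xx ≈ 8.21 × 10⁷ mm⁴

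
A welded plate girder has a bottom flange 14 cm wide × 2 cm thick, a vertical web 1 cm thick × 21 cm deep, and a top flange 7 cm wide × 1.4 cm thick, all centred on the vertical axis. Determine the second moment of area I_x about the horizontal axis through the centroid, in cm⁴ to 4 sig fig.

Split into non-overlapping primitives; take the origin at the lower-left of the bounding box.
Bottom plate: 14 × 2, A = 28 cm², y = 1 cm, Ī = 9.33333 cm⁴.
Web plate: 1 × 21, A = 21 cm², y = 12.5 cm, Ī = 771.75 cm⁴.
Top plate: 7 × 1.4, A = 9.8 cm², y = 23.7 cm, Ī = 1.60067 cm⁴.
Centroid: ȳ = ΣA·y / ΣA = 8.89048 cm.
Transfer each piece to the horizontal axis through the centroid using Ī + A·d² with d = y − 8.89048:
  bottom plate: d = -7.89048 cm → contributes +1752.6 cm⁴
  web plate: d = 3.60952 cm → contributes +1045.35 cm⁴
  top plate: d = 14.8095 cm → contributes +2150.96 cm⁴
Total I = 4948.91 cm⁴.

I_x ≈ 4949 cm⁴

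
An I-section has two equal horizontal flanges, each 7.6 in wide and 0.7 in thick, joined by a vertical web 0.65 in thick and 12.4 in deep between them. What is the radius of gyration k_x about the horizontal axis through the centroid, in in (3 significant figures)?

Break the section into simple shapes (no overlaps), measuring from the bottom-left corner of the bounding box.
Bottom flange: 7.6 × 0.7, A = 5.32 in², y = 0.35 in, Ī = 0.21723 in⁴.
Web: 0.65 × 12.4, A = 8.06 in², y = 6.9 in, Ī = 103.28 in⁴.
Top flange: 7.6 × 0.7, A = 5.32 in², y = 13.45 in, Ī = 0.21723 in⁴.
By symmetry the centroid is at mid-height, ȳ = 6.9 in.
Transfer each piece to the horizontal axis through the centroid using Ī + A·d² with d = y − 6.9:
  bottom flange: d = -6.55 in → contributes +228.46 in⁴
  web: d = 0 in → contributes +103.28 in⁴
  top flange: d = 6.55 in → contributes +228.46 in⁴
Total I = 560.19 in⁴.
Radius of gyration: k = √(I/A) = √(560.19 / 18.7) = 5.4733 in.

k_x ≈ 5.47 in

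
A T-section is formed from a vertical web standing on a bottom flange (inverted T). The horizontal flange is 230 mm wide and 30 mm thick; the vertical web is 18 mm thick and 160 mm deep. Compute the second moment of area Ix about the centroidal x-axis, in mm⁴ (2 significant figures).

Ix ≈ 2.5 × 10⁷ mm⁴

Split into non-overlapping primitives; take the origin at the lower-left of the bounding box.
Flange: 230 × 30, A = 6 900 mm², y = 15 mm, Ī = 517 500 mm⁴.
Web: 18 × 160, A = 2 880 mm², y = 110 mm, Ī = 6 144 000 mm⁴.
Centroid: ȳ = ΣA·y / ΣA = 42.98 mm.
Transfer each piece to the centroidal x-axis using Ī + A·d² with d = y − 42.98:
  flange: d = -27.98 mm → contributes +5 917 622 mm⁴
  web: d = 67.02 mm → contributes +19 081 792 mm⁴
Total I = 24 999 414 mm⁴.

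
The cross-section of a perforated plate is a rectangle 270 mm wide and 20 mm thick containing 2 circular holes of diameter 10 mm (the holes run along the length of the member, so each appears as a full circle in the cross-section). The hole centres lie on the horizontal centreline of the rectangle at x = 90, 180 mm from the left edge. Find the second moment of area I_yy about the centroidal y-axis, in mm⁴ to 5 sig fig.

Split into non-overlapping primitives; take the origin at the lower-left of the bounding box.
Plate: 270 × 20, A = 5 400 mm², x = 135 mm, Ī = 32 805 000 mm⁴.
Hole 1 (subtracted): ⌀10, A = 78.53982 mm², x = 90 mm, Ī = 490.8739 mm⁴.
Hole 2 (subtracted): ⌀10, A = 78.53982 mm², x = 180 mm, Ī = 490.8739 mm⁴.
By symmetry the centroid is at mid-width, x̄ = 135 mm.
Transfer each piece to the centroidal y-axis using Ī + A·d² with d = x − 135:
  plate: d = 0 mm → contributes +32 805 000 mm⁴
  hole 1: d = -45 mm → contributes −159 534 mm⁴
  hole 2: d = 45 mm → contributes −159 534 mm⁴
Total I = 32 485 932 mm⁴.

I_yy ≈ 3.2486 × 10⁷ mm⁴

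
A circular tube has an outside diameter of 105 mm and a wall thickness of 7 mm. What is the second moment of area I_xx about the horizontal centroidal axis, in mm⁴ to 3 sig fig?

I_xx ≈ 2.60 × 10⁶ mm⁴

Decompose the section into non-overlapping parts with the origin at the bottom-left of its bounding rectangle.
Outer circle: ⌀105, A = 8 659 mm², y = 52.5 mm, Ī = 5 966 602 mm⁴.
Bore (subtracted): ⌀91, A = 6503.9 mm², y = 52.5 mm, Ī = 3 366 166 mm⁴.
By symmetry the centroid is at mid-height, ȳ = 52.5 mm.
All pieces are centred on the horizontal centroidal axis, so I = ΣĪ (holes subtracted) = 2 600 437 mm⁴.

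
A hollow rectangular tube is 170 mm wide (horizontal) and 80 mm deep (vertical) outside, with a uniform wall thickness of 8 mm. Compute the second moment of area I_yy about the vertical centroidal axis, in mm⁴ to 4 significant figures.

I_yy ≈ 1.327 × 10⁷ mm⁴

Treat the section as a set of non-overlapping primitives; coordinates are from the bounding-box lower-left.
Outer rectangle: 170 × 80, A = 13 600 mm², x = 85 mm, Ī = 32 753 333 mm⁴.
Inner void (subtracted): 154 × 64, A = 9 856 mm², x = 85 mm, Ī = 19 478 741 mm⁴.
By symmetry the centroid is at mid-width, x̄ = 85 mm.
All pieces are centred on the vertical centroidal axis, so I = ΣĪ (holes subtracted) = 13 274 592 mm⁴.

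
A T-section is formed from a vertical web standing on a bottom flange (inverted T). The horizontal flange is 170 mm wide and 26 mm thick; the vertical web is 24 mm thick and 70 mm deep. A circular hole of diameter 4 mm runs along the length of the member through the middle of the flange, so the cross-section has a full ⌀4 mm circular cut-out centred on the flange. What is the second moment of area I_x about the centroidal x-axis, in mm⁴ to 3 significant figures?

Treat the section as a set of non-overlapping primitives; coordinates are from the bounding-box lower-left.
Flange: 170 × 26, A = 4 420 mm², y = 13 mm, Ī = 248 993 mm⁴.
Web: 24 × 70, A = 1 680 mm², y = 61 mm, Ī = 686 000 mm⁴.
Hole (subtracted): ⌀4, A = 12.566 mm², y = 13 mm, Ī = 12.566 mm⁴.
Centroid: ȳ = ΣA·y / ΣA = 26.247 mm.
Transfer each piece to the centroidal x-axis using Ī + A·d² with d = y − 26.247:
  flange: d = -13.247 mm → contributes +1 024 624 mm⁴
  web: d = 34.753 mm → contributes +2 715 060 mm⁴
  hole: d = -13.247 mm → contributes −2217.7 mm⁴
Total I = 3 737 466 mm⁴.

I_x ≈ 3.74 × 10⁶ mm⁴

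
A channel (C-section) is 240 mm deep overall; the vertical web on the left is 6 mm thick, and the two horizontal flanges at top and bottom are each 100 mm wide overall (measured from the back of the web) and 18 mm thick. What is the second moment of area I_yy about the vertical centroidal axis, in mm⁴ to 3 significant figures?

Split into non-overlapping primitives; take the origin at the lower-left of the bounding box.
Web: 6 × 240, A = 1 440 mm², x = 3 mm, Ī = 4 320 mm⁴.
Top flange (beyond web): 94 × 18, A = 1 692 mm², x = 53 mm, Ī = 1 245 876 mm⁴.
Bottom flange (beyond web): 94 × 18, A = 1 692 mm², x = 53 mm, Ī = 1 245 876 mm⁴.
Centroid: x̄ = ΣA·x / ΣA = 38.075 mm.
Transfer each piece to the vertical centroidal axis using Ī + A·d² with d = x − 38.075:
  web: d = -35.075 mm → contributes +1 775 850 mm⁴
  top flange (beyond web): d = 14.925 mm → contributes +1 622 797 mm⁴
  bottom flange (beyond web): d = 14.925 mm → contributes +1 622 797 mm⁴
Total I = 5 021 445 mm⁴.

I_yy ≈ 5.02 × 10⁶ mm⁴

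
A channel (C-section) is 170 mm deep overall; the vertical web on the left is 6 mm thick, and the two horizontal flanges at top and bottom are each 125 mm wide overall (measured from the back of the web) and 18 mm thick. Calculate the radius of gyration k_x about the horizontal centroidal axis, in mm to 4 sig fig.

Treat the section as a set of non-overlapping primitives; coordinates are from the bounding-box lower-left.
Web: 6 × 170, A = 1 020 mm², y = 85 mm, Ī = 2 456 500 mm⁴.
Top flange (beyond web): 119 × 18, A = 2 142 mm², y = 161 mm, Ī = 57 834 mm⁴.
Bottom flange (beyond web): 119 × 18, A = 2 142 mm², y = 9 mm, Ī = 57 834 mm⁴.
By symmetry the centroid is at mid-height, ȳ = 85 mm.
Transfer each piece to the horizontal centroidal axis using Ī + A·d² with d = y − 85:
  web: d = 0 mm → contributes +2 456 500 mm⁴
  top flange (beyond web): d = 76 mm → contributes +12 430 026 mm⁴
  bottom flange (beyond web): d = -76 mm → contributes +12 430 026 mm⁴
Total I = 27 316 552 mm⁴.
Radius of gyration: k = √(I/A) = √(27 316 552 / 5 304) = 71.7648 mm.

k_x ≈ 71.76 mm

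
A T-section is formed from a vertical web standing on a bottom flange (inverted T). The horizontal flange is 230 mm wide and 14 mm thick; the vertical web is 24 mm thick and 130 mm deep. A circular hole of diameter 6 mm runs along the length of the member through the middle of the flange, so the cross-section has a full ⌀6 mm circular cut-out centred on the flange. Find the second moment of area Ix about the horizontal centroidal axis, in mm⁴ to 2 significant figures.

Split into non-overlapping primitives; take the origin at the lower-left of the bounding box.
Flange: 230 × 14, A = 3 220 mm², y = 7 mm, Ī = 52 593 mm⁴.
Web: 24 × 130, A = 3 120 mm², y = 79 mm, Ī = 4 394 000 mm⁴.
Hole (subtracted): ⌀6, A = 28.27 mm², y = 7 mm, Ī = 63.62 mm⁴.
Centroid: ȳ = ΣA·y / ΣA = 42.59 mm.
Transfer each piece to the horizontal centroidal axis using Ī + A·d² with d = y − 42.59:
  flange: d = -35.59 mm → contributes +4 131 407 mm⁴
  web: d = 36.41 mm → contributes +8 529 942 mm⁴
  hole: d = -35.59 mm → contributes −35 879 mm⁴
Total I = 12 625 470 mm⁴.

Ix ≈ 1.3 × 10⁷ mm⁴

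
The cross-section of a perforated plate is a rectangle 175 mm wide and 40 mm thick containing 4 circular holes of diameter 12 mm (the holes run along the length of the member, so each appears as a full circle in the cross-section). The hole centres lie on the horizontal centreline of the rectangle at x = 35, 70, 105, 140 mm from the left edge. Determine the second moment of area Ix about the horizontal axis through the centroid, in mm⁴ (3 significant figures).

Ix ≈ 9.29 × 10⁵ mm⁴

Split into non-overlapping primitives; take the origin at the lower-left of the bounding box.
Plate: 175 × 40, A = 7 000 mm², y = 20 mm, Ī = 933 333 mm⁴.
Hole 1 (subtracted): ⌀12, A = 113.1 mm², y = 20 mm, Ī = 1017.9 mm⁴.
Hole 2 (subtracted): ⌀12, A = 113.1 mm², y = 20 mm, Ī = 1017.9 mm⁴.
Hole 3 (subtracted): ⌀12, A = 113.1 mm², y = 20 mm, Ī = 1017.9 mm⁴.
Hole 4 (subtracted): ⌀12, A = 113.1 mm², y = 20 mm, Ī = 1017.9 mm⁴.
By symmetry the centroid is at mid-height, ȳ = 20 mm.
All pieces are centred on the horizontal axis through the centroid, so I = ΣĪ (holes subtracted) = 929 262 mm⁴.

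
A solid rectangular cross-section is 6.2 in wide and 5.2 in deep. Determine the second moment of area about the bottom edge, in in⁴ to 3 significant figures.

I_base ≈ 291 in⁴

The section: 6.2 × 5.2, A = 32.24 in², y = 2.6 in, Ī = 72.647 in⁴.
Transfer it to the base of the section using Ī + A·d² with d = y − 0:
  the section: d = 2.6 in → contributes +290.59 in⁴
Total I = 290.59 in⁴.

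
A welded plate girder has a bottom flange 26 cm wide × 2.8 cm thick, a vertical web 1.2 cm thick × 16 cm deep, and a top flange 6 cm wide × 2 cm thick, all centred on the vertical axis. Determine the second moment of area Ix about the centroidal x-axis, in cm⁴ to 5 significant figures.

Ix ≈ 4672.1 cm⁴

Break the section into simple shapes (no overlaps), measuring from the bottom-left corner of the bounding box.
Bottom plate: 26 × 2.8, A = 72.8 cm², y = 1.4 cm, Ī = 47.56267 cm⁴.
Web plate: 1.2 × 16, A = 19.2 cm², y = 10.8 cm, Ī = 409.6 cm⁴.
Top plate: 6 × 2, A = 12 cm², y = 19.8 cm, Ī = 4 cm⁴.
Centroid: ȳ = ΣA·y / ΣA = 5.258462 cm.
Transfer each piece to the centroidal x-axis using Ī + A·d² with d = y − 5.258462:
  bottom plate: d = -3.858462 cm → contributes +1131.389 cm⁴
  web plate: d = 5.541538 cm → contributes +999.2061 cm⁴
  top plate: d = 14.54154 cm → contributes +2541.476 cm⁴
Total I = 4672.071 cm⁴.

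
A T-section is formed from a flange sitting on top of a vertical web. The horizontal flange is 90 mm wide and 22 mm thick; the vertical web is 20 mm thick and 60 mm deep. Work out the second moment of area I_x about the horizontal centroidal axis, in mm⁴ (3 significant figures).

I_x ≈ 1.70 × 10⁶ mm⁴

Decompose the section into non-overlapping parts with the origin at the bottom-left of its bounding rectangle.
Flange: 90 × 22, A = 1 980 mm², y = 71 mm, Ī = 79 860 mm⁴.
Web: 20 × 60, A = 1 200 mm², y = 30 mm, Ī = 360 000 mm⁴.
Centroid: ȳ = ΣA·y / ΣA = 55.528 mm.
Transfer each piece to the horizontal centroidal axis using Ī + A·d² with d = y − 55.528:
  flange: d = 15.472 mm → contributes +553 819 mm⁴
  web: d = -25.528 mm → contributes +1 142 033 mm⁴
Total I = 1 695 852 mm⁴.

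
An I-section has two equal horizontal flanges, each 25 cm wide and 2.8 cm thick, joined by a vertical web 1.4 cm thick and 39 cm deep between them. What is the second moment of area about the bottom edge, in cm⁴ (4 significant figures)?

I_base ≈ 1.649 × 10⁵ cm⁴

Treat the section as a set of non-overlapping primitives; coordinates are from the bounding-box lower-left.
Bottom flange: 25 × 2.8, A = 70 cm², y = 1.4 cm, Ī = 45.7333 cm⁴.
Web: 1.4 × 39, A = 54.6 cm², y = 22.3 cm, Ī = 6920.55 cm⁴.
Top flange: 25 × 2.8, A = 70 cm², y = 43.2 cm, Ī = 45.7333 cm⁴.
Transfer each piece to the bottom edge using Ī + A·d² with d = y − 0:
  bottom flange: d = 1.4 cm → contributes +182.933 cm⁴
  web: d = 22.3 cm → contributes +34072.6 cm⁴
  top flange: d = 43.2 cm → contributes +130 683 cm⁴
Total I = 164 938 cm⁴.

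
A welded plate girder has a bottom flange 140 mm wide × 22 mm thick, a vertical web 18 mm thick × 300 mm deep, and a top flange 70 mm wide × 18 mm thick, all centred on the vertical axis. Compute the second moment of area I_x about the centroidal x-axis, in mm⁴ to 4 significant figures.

Treat the section as a set of non-overlapping primitives; coordinates are from the bounding-box lower-left.
Bottom plate: 140 × 22, A = 3 080 mm², y = 11 mm, Ī = 124 227 mm⁴.
Web plate: 18 × 300, A = 5 400 mm², y = 172 mm, Ī = 40 500 000 mm⁴.
Top plate: 70 × 18, A = 1 260 mm², y = 331 mm, Ī = 34 020 mm⁴.
Centroid: ȳ = ΣA·y / ΣA = 141.657 mm.
Transfer each piece to the centroidal x-axis using Ī + A·d² with d = y − 141.657:
  bottom plate: d = -130.657 mm → contributes +52 703 750 mm⁴
  web plate: d = 30.3429 mm → contributes +45 471 740 mm⁴
  top plate: d = 189.343 mm → contributes +45 205 952 mm⁴
Total I = 143 381 441 mm⁴.

I_x ≈ 1.434 × 10⁸ mm⁴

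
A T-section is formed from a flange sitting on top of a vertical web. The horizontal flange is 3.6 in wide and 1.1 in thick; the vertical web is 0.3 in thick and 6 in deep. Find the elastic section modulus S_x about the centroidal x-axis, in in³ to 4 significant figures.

S_x ≈ 3.932 in³

Treat the section as a set of non-overlapping primitives; coordinates are from the bounding-box lower-left.
Flange: 3.6 × 1.1, A = 3.96 in², y = 6.55 in, Ī = 0.3993 in⁴.
Web: 0.3 × 6, A = 1.8 in², y = 3 in, Ī = 5.4 in⁴.
Centroid: ȳ = ΣA·y / ΣA = 5.44063 in.
Transfer each piece to the centroidal x-axis using Ī + A·d² with d = y − 5.44063:
  flange: d = 1.10938 in → contributes +5.27292 in⁴
  web: d = -2.44063 in → contributes +16.122 in⁴
Total I = 21.3949 in⁴.
Extreme fibre distance c = 5.44063 in; S = I/c = 3.93243 in³.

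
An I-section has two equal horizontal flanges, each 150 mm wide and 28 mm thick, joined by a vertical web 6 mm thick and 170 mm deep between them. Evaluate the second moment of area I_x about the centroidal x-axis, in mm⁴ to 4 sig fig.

I_x ≈ 8.533 × 10⁷ mm⁴

Split into non-overlapping primitives; take the origin at the lower-left of the bounding box.
Bottom flange: 150 × 28, A = 4 200 mm², y = 14 mm, Ī = 274 400 mm⁴.
Web: 6 × 170, A = 1 020 mm², y = 113 mm, Ī = 2 456 500 mm⁴.
Top flange: 150 × 28, A = 4 200 mm², y = 212 mm, Ī = 274 400 mm⁴.
By symmetry the centroid is at mid-height, ȳ = 113 mm.
Transfer each piece to the centroidal x-axis using Ī + A·d² with d = y − 113:
  bottom flange: d = -99 mm → contributes +41 438 600 mm⁴
  web: d = 0 mm → contributes +2 456 500 mm⁴
  top flange: d = 99 mm → contributes +41 438 600 mm⁴
Total I = 85 333 700 mm⁴.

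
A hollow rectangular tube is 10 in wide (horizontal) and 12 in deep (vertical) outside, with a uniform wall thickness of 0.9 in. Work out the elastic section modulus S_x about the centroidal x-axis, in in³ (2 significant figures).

S_x ≈ 120 in³

Decompose the section into non-overlapping parts with the origin at the bottom-left of its bounding rectangle.
Outer rectangle: 10 × 12, A = 120 in², y = 6 in, Ī = 1 440 in⁴.
Inner void (subtracted): 8.2 × 10.2, A = 83.64 in², y = 6 in, Ī = 725.2 in⁴.
By symmetry the centroid is at mid-height, ȳ = 6 in.
All pieces are centred on the centroidal x-axis, so I = ΣĪ (holes subtracted) = 714.8 in⁴.
Extreme fibre distance c = 6 in; S = I/c = 119.1 in³.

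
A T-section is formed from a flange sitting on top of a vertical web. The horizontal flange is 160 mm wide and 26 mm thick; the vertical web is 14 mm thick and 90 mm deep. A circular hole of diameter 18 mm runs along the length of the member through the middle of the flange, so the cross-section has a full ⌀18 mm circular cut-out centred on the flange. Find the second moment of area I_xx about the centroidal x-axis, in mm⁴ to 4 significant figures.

I_xx ≈ 4.284 × 10⁶ mm⁴

Break the section into simple shapes (no overlaps), measuring from the bottom-left corner of the bounding box.
Flange: 160 × 26, A = 4 160 mm², y = 103 mm, Ī = 234 347 mm⁴.
Web: 14 × 90, A = 1 260 mm², y = 45 mm, Ī = 850 500 mm⁴.
Hole (subtracted): ⌀18, A = 254.469 mm², y = 103 mm, Ī = 5 153 mm⁴.
Centroid: ȳ = ΣA·y / ΣA = 88.8524 mm.
Transfer each piece to the centroidal x-axis using Ī + A·d² with d = y − 88.8524:
  flange: d = 14.1476 mm → contributes +1 066 993 mm⁴
  web: d = -43.8524 mm → contributes +3 273 519 mm⁴
  hole: d = 14.1476 mm → contributes −56086.3 mm⁴
Total I = 4 284 425 mm⁴.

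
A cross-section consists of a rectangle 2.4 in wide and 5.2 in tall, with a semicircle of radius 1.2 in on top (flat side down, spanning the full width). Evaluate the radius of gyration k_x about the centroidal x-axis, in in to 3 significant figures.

k_x ≈ 1.78 in

Decompose the section into non-overlapping parts with the origin at the bottom-left of its bounding rectangle.
Rectangular body: 2.4 × 5.2, A = 12.48 in², y = 2.6 in, Ī = 28.122 in⁴.
Semicircular cap: semicircle r = 1.2, A = 2.2619 in², y = 5.7093 in, Ī = 0.22759 in⁴.
Centroid: ȳ = ΣA·y / ΣA = 3.0771 in.
Transfer each piece to the centroidal x-axis using Ī + A·d² with d = y − 3.0771:
  rectangular body: d = -0.47708 in → contributes +30.962 in⁴
  semicircular cap: d = 2.6322 in → contributes +15.9 in⁴
Total I = 46.862 in⁴.
Radius of gyration: k = √(I/A) = √(46.862 / 14.742) = 1.7829 in.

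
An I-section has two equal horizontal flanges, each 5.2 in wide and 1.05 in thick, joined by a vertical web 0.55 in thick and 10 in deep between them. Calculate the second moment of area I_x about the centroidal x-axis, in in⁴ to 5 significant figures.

Break the section into simple shapes (no overlaps), measuring from the bottom-left corner of the bounding box.
Bottom flange: 5.2 × 1.05, A = 5.46 in², y = 0.525 in, Ī = 0.5016375 in⁴.
Web: 0.55 × 10, A = 5.5 in², y = 6.05 in, Ī = 45.83333 in⁴.
Top flange: 5.2 × 1.05, A = 5.46 in², y = 11.575 in, Ī = 0.5016375 in⁴.
By symmetry the centroid is at mid-height, ȳ = 6.05 in.
Transfer each piece to the centroidal x-axis using Ī + A·d² with d = y − 6.05:
  bottom flange: d = -5.525 in → contributes +167.1716 in⁴
  web: d = 0 in → contributes +45.83333 in⁴
  top flange: d = 5.525 in → contributes +167.1716 in⁴
Total I = 380.1764 in⁴.

I_x ≈ 380.18 in⁴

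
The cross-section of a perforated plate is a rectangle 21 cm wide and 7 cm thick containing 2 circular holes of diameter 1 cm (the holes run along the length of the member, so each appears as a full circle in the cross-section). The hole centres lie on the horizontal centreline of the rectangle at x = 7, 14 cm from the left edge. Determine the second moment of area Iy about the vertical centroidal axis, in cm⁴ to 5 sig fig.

Break the section into simple shapes (no overlaps), measuring from the bottom-left corner of the bounding box.
Plate: 21 × 7, A = 147 cm², x = 10.5 cm, Ī = 5402.25 cm⁴.
Hole 1 (subtracted): ⌀1, A = 0.7853982 cm², x = 7 cm, Ī = 0.04908739 cm⁴.
Hole 2 (subtracted): ⌀1, A = 0.7853982 cm², x = 14 cm, Ī = 0.04908739 cm⁴.
By symmetry the centroid is at mid-width, x̄ = 10.5 cm.
Transfer each piece to the vertical centroidal axis using Ī + A·d² with d = x − 10.5:
  plate: d = 0 cm → contributes +5402.25 cm⁴
  hole 1: d = -3.5 cm → contributes −9.670215 cm⁴
  hole 2: d = 3.5 cm → contributes −9.670215 cm⁴
Total I = 5382.91 cm⁴.

Iy ≈ 5382.9 cm⁴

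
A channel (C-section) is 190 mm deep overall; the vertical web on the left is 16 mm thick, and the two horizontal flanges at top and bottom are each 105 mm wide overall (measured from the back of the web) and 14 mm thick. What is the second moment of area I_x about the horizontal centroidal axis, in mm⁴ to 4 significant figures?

I_x ≈ 2.848 × 10⁷ mm⁴

Split into non-overlapping primitives; take the origin at the lower-left of the bounding box.
Web: 16 × 190, A = 3 040 mm², y = 95 mm, Ī = 9 145 333 mm⁴.
Top flange (beyond web): 89 × 14, A = 1 246 mm², y = 183 mm, Ī = 20351.3 mm⁴.
Bottom flange (beyond web): 89 × 14, A = 1 246 mm², y = 7 mm, Ī = 20351.3 mm⁴.
By symmetry the centroid is at mid-height, ȳ = 95 mm.
Transfer each piece to the horizontal centroidal axis using Ī + A·d² with d = y − 95:
  web: d = 0 mm → contributes +9 145 333 mm⁴
  top flange (beyond web): d = 88 mm → contributes +9 669 375 mm⁴
  bottom flange (beyond web): d = -88 mm → contributes +9 669 375 mm⁴
Total I = 28 484 084 mm⁴.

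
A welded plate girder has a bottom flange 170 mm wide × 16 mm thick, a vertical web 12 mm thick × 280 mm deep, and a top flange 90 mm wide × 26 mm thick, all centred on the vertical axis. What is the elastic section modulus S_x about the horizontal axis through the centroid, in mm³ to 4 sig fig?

Treat the section as a set of non-overlapping primitives; coordinates are from the bounding-box lower-left.
Bottom plate: 170 × 16, A = 2 720 mm², y = 8 mm, Ī = 58026.7 mm⁴.
Web plate: 12 × 280, A = 3 360 mm², y = 156 mm, Ī = 21 952 000 mm⁴.
Top plate: 90 × 26, A = 2 340 mm², y = 309 mm, Ī = 131 820 mm⁴.
Centroid: ȳ = ΣA·y / ΣA = 150.71 mm.
Transfer each piece to the horizontal axis through the centroid using Ī + A·d² with d = y − 150.71:
  bottom plate: d = -142.71 mm → contributes +55 454 105 mm⁴
  web plate: d = 5.28979 mm → contributes +22 046 019 mm⁴
  top plate: d = 158.29 mm → contributes +58 762 056 mm⁴
Total I = 136 262 180 mm⁴.
Extreme fibre distance c = 171.29 mm; S = I/c = 795 507 mm³.

S_x ≈ 7.955 × 10⁵ mm³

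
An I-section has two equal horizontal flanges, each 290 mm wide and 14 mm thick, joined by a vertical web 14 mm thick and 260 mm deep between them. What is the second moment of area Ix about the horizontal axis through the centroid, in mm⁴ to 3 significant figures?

Ix ≈ 1.73 × 10⁸ mm⁴

Break the section into simple shapes (no overlaps), measuring from the bottom-left corner of the bounding box.
Bottom flange: 290 × 14, A = 4 060 mm², y = 7 mm, Ī = 66 313 mm⁴.
Web: 14 × 260, A = 3 640 mm², y = 144 mm, Ī = 20 505 333 mm⁴.
Top flange: 290 × 14, A = 4 060 mm², y = 281 mm, Ī = 66 313 mm⁴.
By symmetry the centroid is at mid-height, ȳ = 144 mm.
Transfer each piece to the horizontal axis through the centroid using Ī + A·d² with d = y − 144:
  bottom flange: d = -137 mm → contributes +76 268 453 mm⁴
  web: d = 0 mm → contributes +20 505 333 mm⁴
  top flange: d = 137 mm → contributes +76 268 453 mm⁴
Total I = 173 042 240 mm⁴.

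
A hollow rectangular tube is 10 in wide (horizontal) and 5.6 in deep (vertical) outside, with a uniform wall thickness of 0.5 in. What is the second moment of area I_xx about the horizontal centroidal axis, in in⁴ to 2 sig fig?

Split into non-overlapping primitives; take the origin at the lower-left of the bounding box.
Outer rectangle: 10 × 5.6, A = 56 in², y = 2.8 in, Ī = 146.3 in⁴.
Inner void (subtracted): 9 × 4.6, A = 41.4 in², y = 2.8 in, Ī = 73 in⁴.
By symmetry the centroid is at mid-height, ȳ = 2.8 in.
All pieces are centred on the horizontal centroidal axis, so I = ΣĪ (holes subtracted) = 73.34 in⁴.

I_xx ≈ 73 in⁴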